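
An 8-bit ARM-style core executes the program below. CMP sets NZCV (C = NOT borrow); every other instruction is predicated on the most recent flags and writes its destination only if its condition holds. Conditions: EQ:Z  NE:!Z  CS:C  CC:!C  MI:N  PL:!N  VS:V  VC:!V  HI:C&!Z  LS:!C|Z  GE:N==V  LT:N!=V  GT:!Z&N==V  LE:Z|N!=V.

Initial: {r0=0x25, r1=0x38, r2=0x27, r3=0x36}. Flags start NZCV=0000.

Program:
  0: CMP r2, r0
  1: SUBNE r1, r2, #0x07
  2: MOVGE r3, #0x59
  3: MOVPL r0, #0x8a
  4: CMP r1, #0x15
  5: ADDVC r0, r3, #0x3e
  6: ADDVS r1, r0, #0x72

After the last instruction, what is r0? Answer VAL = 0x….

[0] flags=0010 → (cmp)
[1] flags=0010 NE?T → r1=0x20
[2] flags=0010 GE?T → r3=0x59
[3] flags=0010 PL?T → r0=0x8a
[4] flags=0010 → (cmp)
[5] flags=0010 VC?T → r0=0x97
[6] flags=0010 VS?F → skip

VAL = 0x97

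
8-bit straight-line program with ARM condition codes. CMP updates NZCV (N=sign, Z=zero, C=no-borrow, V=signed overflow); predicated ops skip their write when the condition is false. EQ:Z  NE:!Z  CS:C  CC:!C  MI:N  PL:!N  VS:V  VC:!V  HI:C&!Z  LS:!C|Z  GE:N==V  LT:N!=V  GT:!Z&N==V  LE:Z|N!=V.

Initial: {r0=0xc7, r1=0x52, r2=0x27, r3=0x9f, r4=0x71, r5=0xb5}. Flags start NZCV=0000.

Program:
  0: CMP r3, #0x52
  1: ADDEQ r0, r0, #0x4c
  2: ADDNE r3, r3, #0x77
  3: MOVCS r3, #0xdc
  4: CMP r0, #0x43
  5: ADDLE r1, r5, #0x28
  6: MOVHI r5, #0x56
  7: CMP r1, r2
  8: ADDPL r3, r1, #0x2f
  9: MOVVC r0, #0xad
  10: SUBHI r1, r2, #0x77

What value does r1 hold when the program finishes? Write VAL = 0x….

VAL = 0xb0

0: ✓ CMP  NZCV=0011
1: · ADDEQ
2: ✓ ADDNE  r3←0x16
3: ✓ MOVCS  r3←0xdc
4: ✓ CMP  NZCV=1010
5: ✓ ADDLE  r1←0xdd
6: ✓ MOVHI  r5←0x56
7: ✓ CMP  NZCV=1010
8: · ADDPL
9: ✓ MOVVC  r0←0xad
10: ✓ SUBHI  r1←0xb0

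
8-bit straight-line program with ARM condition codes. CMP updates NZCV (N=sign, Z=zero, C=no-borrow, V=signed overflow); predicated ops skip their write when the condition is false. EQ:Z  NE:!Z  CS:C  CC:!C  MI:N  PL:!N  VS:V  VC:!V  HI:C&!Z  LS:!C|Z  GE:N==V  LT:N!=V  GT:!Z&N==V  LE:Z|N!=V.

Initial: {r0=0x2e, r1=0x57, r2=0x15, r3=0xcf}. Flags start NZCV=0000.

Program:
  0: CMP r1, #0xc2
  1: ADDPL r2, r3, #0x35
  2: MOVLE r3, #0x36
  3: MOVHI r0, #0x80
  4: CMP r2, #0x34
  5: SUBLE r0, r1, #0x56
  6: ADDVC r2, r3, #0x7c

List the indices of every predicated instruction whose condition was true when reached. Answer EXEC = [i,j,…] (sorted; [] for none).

0: ✓ CMP  NZCV=1001
1: · ADDPL
2: · MOVLE
3: · MOVHI
4: ✓ CMP  NZCV=1000
5: ✓ SUBLE  r0←0x01
6: ✓ ADDVC  r2←0x4b

EXEC = [5,6]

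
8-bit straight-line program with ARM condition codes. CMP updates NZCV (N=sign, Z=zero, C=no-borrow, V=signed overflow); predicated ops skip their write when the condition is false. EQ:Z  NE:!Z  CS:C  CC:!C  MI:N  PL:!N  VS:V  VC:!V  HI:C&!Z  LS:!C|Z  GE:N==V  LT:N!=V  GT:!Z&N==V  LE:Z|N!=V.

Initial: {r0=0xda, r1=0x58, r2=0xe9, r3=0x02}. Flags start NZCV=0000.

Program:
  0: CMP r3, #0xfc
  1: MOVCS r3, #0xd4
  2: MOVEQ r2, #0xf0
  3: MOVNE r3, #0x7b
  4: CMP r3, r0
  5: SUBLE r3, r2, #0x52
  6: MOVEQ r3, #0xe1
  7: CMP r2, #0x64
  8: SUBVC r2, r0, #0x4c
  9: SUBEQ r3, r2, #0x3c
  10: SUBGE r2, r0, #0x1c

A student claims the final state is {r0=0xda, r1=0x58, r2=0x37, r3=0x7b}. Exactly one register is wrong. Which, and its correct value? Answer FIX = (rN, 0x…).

0: ✓ CMP  NZCV=0000
1: · MOVCS
2: · MOVEQ
3: ✓ MOVNE  r3←0x7b
4: ✓ CMP  NZCV=1001
5: · SUBLE
6: · MOVEQ
7: ✓ CMP  NZCV=1010
8: ✓ SUBVC  r2←0x8e
9: · SUBEQ
10: · SUBGE

FIX = (r2, 0x8e)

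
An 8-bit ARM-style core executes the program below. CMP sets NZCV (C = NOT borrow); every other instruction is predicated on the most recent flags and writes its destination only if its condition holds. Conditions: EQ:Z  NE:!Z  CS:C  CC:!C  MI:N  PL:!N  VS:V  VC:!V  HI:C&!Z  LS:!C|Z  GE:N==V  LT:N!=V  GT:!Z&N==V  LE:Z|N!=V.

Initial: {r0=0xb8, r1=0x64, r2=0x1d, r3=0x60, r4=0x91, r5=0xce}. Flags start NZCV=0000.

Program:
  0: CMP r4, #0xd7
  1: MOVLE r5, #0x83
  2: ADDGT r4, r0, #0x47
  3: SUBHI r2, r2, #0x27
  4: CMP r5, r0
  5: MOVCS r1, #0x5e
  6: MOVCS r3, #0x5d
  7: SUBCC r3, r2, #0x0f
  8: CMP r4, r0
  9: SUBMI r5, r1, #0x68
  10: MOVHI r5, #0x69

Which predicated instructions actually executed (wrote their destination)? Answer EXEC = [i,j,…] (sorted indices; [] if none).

EXEC = [1,7,9]

[0] flags=1000 → (cmp)
[1] flags=1000 LE?T → r5=0x83
[2] flags=1000 GT?F → skip
[3] flags=1000 HI?F → skip
[4] flags=1000 → (cmp)
[5] flags=1000 CS?F → skip
[6] flags=1000 CS?F → skip
[7] flags=1000 CC?T → r3=0x0e
[8] flags=1000 → (cmp)
[9] flags=1000 MI?T → r5=0xfc
[10] flags=1000 HI?F → skip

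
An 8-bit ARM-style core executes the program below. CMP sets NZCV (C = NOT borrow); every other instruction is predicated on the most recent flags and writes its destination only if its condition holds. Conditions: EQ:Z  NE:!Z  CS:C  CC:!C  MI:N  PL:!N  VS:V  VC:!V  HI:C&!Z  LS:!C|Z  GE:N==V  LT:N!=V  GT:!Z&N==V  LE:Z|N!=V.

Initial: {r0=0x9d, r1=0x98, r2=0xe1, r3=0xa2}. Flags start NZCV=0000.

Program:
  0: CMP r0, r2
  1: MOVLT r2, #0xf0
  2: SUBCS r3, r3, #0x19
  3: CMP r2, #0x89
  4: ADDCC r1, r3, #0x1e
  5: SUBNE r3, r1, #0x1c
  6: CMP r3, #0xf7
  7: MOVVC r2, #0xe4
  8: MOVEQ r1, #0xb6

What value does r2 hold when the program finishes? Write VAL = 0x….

[0] flags=1000 → (cmp)
[1] flags=1000 LT?T → r2=0xf0
[2] flags=1000 CS?F → skip
[3] flags=0010 → (cmp)
[4] flags=0010 CC?F → skip
[5] flags=0010 NE?T → r3=0x7c
[6] flags=1001 → (cmp)
[7] flags=1001 VC?F → skip
[8] flags=1001 EQ?F → skip

VAL = 0xf0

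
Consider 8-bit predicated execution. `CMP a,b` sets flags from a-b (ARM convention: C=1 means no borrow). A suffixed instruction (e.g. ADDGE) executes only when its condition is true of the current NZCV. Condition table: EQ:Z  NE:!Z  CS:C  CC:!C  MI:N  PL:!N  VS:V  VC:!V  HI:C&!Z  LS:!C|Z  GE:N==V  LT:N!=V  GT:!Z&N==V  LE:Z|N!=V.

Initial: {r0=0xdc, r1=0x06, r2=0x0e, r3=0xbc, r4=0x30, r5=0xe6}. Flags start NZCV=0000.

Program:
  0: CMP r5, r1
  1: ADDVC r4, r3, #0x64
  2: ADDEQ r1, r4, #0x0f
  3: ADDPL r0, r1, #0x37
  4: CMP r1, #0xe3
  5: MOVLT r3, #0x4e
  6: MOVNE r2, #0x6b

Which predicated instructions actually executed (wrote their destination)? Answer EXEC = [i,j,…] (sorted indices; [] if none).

0: ✓ CMP  NZCV=1010
1: ✓ ADDVC  r4←0x20
2: · ADDEQ
3: · ADDPL
4: ✓ CMP  NZCV=0000
5: · MOVLT
6: ✓ MOVNE  r2←0x6b

EXEC = [1,6]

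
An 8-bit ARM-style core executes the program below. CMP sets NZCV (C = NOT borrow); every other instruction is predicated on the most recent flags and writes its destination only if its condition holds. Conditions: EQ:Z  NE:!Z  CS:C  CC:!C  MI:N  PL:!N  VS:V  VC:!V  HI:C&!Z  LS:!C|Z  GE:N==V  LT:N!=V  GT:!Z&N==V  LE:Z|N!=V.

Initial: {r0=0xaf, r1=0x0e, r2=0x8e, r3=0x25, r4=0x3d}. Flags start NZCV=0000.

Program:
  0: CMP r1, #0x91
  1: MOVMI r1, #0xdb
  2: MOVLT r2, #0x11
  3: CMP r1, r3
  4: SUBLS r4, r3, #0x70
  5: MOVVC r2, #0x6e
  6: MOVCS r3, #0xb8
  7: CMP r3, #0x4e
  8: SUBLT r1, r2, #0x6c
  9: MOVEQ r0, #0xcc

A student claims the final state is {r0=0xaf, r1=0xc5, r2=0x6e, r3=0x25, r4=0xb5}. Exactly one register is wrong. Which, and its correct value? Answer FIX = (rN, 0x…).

0: ✓ CMP  NZCV=0000
1: · MOVMI
2: · MOVLT
3: ✓ CMP  NZCV=1000
4: ✓ SUBLS  r4←0xb5
5: ✓ MOVVC  r2←0x6e
6: · MOVCS
7: ✓ CMP  NZCV=1000
8: ✓ SUBLT  r1←0x02
9: · MOVEQ

FIX = (r1, 0x02)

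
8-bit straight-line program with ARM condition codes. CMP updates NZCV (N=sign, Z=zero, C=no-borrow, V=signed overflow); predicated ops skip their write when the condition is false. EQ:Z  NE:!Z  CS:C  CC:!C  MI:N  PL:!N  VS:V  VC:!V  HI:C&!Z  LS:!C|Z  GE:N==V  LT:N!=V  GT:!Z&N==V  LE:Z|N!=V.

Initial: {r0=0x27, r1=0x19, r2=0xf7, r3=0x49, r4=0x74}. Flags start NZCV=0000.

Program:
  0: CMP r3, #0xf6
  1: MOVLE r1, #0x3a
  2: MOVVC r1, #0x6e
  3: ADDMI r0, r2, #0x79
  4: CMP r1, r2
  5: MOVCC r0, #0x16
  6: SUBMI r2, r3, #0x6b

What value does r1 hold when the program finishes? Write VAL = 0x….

0: ✓ CMP  NZCV=0000
1: · MOVLE
2: ✓ MOVVC  r1←0x6e
3: · ADDMI
4: ✓ CMP  NZCV=0000
5: ✓ MOVCC  r0←0x16
6: · SUBMI

VAL = 0x6e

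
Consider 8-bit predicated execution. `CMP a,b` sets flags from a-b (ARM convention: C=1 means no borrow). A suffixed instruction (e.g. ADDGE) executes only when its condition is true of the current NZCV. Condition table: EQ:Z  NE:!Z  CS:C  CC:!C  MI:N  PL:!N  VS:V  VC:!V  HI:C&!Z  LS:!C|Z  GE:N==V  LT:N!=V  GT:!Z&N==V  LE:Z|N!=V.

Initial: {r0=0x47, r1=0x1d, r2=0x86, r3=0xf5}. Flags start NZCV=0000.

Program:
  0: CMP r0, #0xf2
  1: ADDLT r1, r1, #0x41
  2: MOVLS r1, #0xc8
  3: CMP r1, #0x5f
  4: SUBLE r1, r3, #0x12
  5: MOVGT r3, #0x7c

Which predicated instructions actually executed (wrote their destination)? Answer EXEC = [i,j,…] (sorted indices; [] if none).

EXEC = [2,4]

0: ✓ CMP  NZCV=0000
1: · ADDLT
2: ✓ MOVLS  r1←0xc8
3: ✓ CMP  NZCV=0011
4: ✓ SUBLE  r1←0xe3
5: · MOVGT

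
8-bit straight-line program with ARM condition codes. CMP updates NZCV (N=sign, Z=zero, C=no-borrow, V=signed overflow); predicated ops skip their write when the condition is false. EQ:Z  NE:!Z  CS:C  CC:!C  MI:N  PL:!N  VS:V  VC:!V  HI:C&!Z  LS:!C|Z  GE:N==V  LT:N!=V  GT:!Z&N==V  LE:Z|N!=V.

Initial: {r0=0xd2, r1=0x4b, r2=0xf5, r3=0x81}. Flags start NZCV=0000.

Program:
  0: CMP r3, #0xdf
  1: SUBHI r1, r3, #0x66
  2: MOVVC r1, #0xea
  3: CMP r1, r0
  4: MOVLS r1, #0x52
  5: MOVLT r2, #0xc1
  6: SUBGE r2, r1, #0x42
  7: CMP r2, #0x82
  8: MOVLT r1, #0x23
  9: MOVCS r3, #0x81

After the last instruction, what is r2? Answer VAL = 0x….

0: ✓ CMP  NZCV=1000
1: · SUBHI
2: ✓ MOVVC  r1←0xea
3: ✓ CMP  NZCV=0010
4: · MOVLS
5: · MOVLT
6: ✓ SUBGE  r2←0xa8
7: ✓ CMP  NZCV=0010
8: · MOVLT
9: ✓ MOVCS  r3←0x81

VAL = 0xa8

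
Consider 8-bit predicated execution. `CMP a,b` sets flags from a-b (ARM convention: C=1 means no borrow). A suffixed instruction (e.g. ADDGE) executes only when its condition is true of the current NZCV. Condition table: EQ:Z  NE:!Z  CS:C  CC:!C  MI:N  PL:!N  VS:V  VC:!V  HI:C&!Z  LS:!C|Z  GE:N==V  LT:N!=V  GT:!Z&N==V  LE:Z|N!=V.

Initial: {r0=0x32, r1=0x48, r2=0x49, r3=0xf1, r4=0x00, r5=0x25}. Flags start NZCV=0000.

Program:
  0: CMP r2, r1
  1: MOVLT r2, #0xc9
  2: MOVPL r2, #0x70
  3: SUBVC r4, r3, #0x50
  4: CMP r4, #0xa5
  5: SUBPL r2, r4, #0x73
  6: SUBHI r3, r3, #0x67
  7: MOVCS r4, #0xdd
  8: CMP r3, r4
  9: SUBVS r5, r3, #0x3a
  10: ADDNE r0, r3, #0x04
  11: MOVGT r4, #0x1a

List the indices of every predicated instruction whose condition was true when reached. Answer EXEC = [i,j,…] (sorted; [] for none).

0: ✓ CMP  NZCV=0010
1: · MOVLT
2: ✓ MOVPL  r2←0x70
3: ✓ SUBVC  r4←0xa1
4: ✓ CMP  NZCV=1000
5: · SUBPL
6: · SUBHI
7: · MOVCS
8: ✓ CMP  NZCV=0010
9: · SUBVS
10: ✓ ADDNE  r0←0xf5
11: ✓ MOVGT  r4←0x1a

EXEC = [2,3,10,11]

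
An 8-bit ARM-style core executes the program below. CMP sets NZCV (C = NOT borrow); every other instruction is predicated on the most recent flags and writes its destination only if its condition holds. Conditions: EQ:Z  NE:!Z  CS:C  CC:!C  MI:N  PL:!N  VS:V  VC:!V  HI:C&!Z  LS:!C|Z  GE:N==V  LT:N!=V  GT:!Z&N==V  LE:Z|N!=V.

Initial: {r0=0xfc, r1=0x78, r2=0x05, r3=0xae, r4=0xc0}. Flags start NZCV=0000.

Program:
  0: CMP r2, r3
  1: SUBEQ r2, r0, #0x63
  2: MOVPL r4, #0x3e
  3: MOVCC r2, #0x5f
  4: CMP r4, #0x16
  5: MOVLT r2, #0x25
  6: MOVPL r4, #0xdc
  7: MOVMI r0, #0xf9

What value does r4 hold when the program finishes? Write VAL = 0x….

0: ✓ CMP  NZCV=0000
1: · SUBEQ
2: ✓ MOVPL  r4←0x3e
3: ✓ MOVCC  r2←0x5f
4: ✓ CMP  NZCV=0010
5: · MOVLT
6: ✓ MOVPL  r4←0xdc
7: · MOVMI

VAL = 0xdc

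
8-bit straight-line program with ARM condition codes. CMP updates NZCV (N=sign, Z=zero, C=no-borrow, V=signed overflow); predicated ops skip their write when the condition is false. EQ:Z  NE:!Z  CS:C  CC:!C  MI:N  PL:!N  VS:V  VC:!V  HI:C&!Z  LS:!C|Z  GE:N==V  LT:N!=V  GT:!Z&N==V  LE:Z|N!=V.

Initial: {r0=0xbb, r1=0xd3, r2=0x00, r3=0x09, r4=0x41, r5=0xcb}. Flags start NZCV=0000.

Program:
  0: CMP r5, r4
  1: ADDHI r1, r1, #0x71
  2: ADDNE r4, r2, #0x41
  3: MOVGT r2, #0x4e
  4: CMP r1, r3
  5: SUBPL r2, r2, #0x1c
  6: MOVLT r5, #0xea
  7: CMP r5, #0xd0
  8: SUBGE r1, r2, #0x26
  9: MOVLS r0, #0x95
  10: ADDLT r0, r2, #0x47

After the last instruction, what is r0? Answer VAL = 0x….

[0] flags=1010 → (cmp)
[1] flags=1010 HI?T → r1=0x44
[2] flags=1010 NE?T → r4=0x41
[3] flags=1010 GT?F → skip
[4] flags=0010 → (cmp)
[5] flags=0010 PL?T → r2=0xe4
[6] flags=0010 LT?F → skip
[7] flags=1000 → (cmp)
[8] flags=1000 GE?F → skip
[9] flags=1000 LS?T → r0=0x95
[10] flags=1000 LT?T → r0=0x2b

VAL = 0x2b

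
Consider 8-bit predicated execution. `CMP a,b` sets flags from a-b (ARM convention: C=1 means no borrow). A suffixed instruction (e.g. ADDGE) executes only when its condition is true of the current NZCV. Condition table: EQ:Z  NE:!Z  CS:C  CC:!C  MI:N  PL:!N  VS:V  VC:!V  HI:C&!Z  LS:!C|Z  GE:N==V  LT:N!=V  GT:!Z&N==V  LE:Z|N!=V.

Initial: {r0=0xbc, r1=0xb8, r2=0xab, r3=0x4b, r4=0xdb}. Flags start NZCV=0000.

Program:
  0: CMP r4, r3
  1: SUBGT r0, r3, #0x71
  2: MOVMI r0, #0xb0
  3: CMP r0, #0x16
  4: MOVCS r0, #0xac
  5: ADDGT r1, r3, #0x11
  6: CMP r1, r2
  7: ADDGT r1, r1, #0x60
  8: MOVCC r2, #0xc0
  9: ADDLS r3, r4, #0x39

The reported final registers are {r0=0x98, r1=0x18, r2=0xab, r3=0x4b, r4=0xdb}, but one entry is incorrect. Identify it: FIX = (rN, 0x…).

FIX = (r0, 0xac)

0: ✓ CMP  NZCV=1010
1: · SUBGT
2: ✓ MOVMI  r0←0xb0
3: ✓ CMP  NZCV=1010
4: ✓ MOVCS  r0←0xac
5: · ADDGT
6: ✓ CMP  NZCV=0010
7: ✓ ADDGT  r1←0x18
8: · MOVCC
9: · ADDLS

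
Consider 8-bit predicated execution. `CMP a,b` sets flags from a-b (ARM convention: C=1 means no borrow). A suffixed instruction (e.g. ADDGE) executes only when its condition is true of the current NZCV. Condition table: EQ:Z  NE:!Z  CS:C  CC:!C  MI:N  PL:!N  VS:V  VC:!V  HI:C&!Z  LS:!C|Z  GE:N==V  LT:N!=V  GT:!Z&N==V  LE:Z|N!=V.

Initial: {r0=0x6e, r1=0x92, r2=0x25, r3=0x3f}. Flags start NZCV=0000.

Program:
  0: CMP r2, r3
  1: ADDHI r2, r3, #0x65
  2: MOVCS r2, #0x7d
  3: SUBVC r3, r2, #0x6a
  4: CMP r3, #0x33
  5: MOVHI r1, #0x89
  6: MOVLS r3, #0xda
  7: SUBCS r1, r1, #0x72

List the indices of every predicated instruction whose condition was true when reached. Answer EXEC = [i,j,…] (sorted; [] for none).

EXEC = [3,5,7]

0: ✓ CMP  NZCV=1000
1: · ADDHI
2: · MOVCS
3: ✓ SUBVC  r3←0xbb
4: ✓ CMP  NZCV=1010
5: ✓ MOVHI  r1←0x89
6: · MOVLS
7: ✓ SUBCS  r1←0x17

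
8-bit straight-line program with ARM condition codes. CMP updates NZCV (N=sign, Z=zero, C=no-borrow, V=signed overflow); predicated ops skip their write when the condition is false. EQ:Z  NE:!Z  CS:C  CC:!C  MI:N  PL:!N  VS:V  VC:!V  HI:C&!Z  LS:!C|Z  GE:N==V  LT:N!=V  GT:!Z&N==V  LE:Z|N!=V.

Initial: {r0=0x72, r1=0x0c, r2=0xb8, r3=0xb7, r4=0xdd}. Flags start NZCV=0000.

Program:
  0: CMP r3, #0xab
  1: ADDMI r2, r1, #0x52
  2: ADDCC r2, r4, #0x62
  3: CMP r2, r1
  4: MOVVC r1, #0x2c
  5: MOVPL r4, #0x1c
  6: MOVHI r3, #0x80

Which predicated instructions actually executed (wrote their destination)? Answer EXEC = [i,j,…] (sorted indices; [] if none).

[0] flags=0010 → (cmp)
[1] flags=0010 MI?F → skip
[2] flags=0010 CC?F → skip
[3] flags=1010 → (cmp)
[4] flags=1010 VC?T → r1=0x2c
[5] flags=1010 PL?F → skip
[6] flags=1010 HI?T → r3=0x80

EXEC = [4,6]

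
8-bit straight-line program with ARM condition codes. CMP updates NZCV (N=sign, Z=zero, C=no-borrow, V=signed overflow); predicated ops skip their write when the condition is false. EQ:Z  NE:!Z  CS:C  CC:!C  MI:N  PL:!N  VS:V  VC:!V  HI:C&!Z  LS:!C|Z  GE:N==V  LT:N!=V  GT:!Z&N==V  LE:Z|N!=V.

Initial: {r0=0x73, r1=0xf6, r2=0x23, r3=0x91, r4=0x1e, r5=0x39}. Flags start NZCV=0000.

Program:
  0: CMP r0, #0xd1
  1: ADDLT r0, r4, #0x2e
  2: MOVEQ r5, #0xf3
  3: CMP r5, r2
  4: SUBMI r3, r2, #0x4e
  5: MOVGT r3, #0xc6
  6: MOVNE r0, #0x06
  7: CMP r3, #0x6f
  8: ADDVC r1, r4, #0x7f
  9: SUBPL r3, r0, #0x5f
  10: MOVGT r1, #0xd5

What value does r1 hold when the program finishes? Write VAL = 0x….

0: ✓ CMP  NZCV=1001
1: · ADDLT
2: · MOVEQ
3: ✓ CMP  NZCV=0010
4: · SUBMI
5: ✓ MOVGT  r3←0xc6
6: ✓ MOVNE  r0←0x06
7: ✓ CMP  NZCV=0011
8: · ADDVC
9: ✓ SUBPL  r3←0xa7
10: · MOVGT

VAL = 0xf6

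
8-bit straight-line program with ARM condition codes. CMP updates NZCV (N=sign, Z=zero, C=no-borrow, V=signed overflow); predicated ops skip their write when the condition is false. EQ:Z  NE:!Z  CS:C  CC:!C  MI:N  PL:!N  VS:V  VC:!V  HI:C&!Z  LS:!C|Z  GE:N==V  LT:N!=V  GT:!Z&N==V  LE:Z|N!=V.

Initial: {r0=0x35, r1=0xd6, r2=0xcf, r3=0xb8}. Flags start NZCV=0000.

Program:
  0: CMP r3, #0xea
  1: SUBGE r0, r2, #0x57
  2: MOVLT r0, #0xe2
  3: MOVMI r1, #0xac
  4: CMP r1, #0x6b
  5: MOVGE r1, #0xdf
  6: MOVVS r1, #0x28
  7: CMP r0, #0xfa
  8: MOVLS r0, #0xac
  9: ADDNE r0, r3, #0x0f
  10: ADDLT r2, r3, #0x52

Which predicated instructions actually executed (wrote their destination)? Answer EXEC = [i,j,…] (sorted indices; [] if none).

[0] flags=1000 → (cmp)
[1] flags=1000 GE?F → skip
[2] flags=1000 LT?T → r0=0xe2
[3] flags=1000 MI?T → r1=0xac
[4] flags=0011 → (cmp)
[5] flags=0011 GE?F → skip
[6] flags=0011 VS?T → r1=0x28
[7] flags=1000 → (cmp)
[8] flags=1000 LS?T → r0=0xac
[9] flags=1000 NE?T → r0=0xc7
[10] flags=1000 LT?T → r2=0x0a

EXEC = [2,3,6,8,9,10]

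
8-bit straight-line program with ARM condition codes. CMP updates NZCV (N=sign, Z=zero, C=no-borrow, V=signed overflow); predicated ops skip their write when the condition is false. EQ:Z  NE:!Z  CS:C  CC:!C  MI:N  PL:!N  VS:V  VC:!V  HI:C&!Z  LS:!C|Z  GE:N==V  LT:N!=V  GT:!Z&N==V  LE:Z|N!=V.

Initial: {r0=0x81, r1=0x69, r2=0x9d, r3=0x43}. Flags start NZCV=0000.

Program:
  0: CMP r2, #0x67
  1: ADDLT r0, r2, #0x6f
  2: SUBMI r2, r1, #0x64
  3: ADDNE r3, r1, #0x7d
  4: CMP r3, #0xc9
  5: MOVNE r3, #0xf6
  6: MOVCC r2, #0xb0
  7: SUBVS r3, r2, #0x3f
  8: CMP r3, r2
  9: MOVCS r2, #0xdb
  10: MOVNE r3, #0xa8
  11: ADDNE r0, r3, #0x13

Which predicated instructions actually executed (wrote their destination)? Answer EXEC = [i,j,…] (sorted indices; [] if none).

0: ✓ CMP  NZCV=0011
1: ✓ ADDLT  r0←0x0c
2: · SUBMI
3: ✓ ADDNE  r3←0xe6
4: ✓ CMP  NZCV=0010
5: ✓ MOVNE  r3←0xf6
6: · MOVCC
7: · SUBVS
8: ✓ CMP  NZCV=0010
9: ✓ MOVCS  r2←0xdb
10: ✓ MOVNE  r3←0xa8
11: ✓ ADDNE  r0←0xbb

EXEC = [1,3,5,9,10,11]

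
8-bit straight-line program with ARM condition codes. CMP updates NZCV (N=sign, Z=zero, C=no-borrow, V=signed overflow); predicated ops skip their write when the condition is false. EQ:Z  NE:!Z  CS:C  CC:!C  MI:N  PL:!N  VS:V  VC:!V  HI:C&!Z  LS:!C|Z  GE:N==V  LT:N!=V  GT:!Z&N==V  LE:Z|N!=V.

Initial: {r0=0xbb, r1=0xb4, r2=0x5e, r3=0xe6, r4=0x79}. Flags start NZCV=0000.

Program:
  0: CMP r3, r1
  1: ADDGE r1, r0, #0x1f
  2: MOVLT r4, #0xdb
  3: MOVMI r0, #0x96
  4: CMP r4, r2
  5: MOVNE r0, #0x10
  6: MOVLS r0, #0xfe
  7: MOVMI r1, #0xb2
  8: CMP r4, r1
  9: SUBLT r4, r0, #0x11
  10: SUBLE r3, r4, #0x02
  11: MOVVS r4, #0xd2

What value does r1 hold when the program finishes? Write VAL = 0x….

[0] flags=0010 → (cmp)
[1] flags=0010 GE?T → r1=0xda
[2] flags=0010 LT?F → skip
[3] flags=0010 MI?F → skip
[4] flags=0010 → (cmp)
[5] flags=0010 NE?T → r0=0x10
[6] flags=0010 LS?F → skip
[7] flags=0010 MI?F → skip
[8] flags=1001 → (cmp)
[9] flags=1001 LT?F → skip
[10] flags=1001 LE?F → skip
[11] flags=1001 VS?T → r4=0xd2

VAL = 0xda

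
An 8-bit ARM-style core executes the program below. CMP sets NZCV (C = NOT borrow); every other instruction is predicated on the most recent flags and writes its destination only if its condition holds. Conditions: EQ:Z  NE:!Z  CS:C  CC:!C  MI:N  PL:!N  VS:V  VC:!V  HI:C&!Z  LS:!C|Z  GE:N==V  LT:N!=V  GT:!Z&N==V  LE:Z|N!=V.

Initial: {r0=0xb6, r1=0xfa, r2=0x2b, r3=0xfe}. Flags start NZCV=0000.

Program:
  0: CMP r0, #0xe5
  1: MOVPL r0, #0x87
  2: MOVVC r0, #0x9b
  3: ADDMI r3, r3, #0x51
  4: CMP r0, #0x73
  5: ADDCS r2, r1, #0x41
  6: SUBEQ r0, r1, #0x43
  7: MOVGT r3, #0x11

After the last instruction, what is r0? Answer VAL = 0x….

0: ✓ CMP  NZCV=1000
1: · MOVPL
2: ✓ MOVVC  r0←0x9b
3: ✓ ADDMI  r3←0x4f
4: ✓ CMP  NZCV=0011
5: ✓ ADDCS  r2←0x3b
6: · SUBEQ
7: · MOVGT

VAL = 0x9b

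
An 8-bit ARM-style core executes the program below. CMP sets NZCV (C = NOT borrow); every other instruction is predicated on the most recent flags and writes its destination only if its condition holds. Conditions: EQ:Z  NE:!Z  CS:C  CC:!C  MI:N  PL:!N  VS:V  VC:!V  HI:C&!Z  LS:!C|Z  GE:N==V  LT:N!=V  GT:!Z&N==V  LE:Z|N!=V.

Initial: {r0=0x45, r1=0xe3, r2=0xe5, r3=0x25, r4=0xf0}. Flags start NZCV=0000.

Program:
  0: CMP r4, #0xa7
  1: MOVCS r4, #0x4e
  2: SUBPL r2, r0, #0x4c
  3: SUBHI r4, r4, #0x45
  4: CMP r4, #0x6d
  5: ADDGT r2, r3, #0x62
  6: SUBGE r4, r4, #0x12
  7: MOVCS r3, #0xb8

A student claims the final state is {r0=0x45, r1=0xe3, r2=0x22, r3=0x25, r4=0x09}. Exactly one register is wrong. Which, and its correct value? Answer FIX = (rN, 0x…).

[0] flags=0010 → (cmp)
[1] flags=0010 CS?T → r4=0x4e
[2] flags=0010 PL?T → r2=0xf9
[3] flags=0010 HI?T → r4=0x09
[4] flags=1000 → (cmp)
[5] flags=1000 GT?F → skip
[6] flags=1000 GE?F → skip
[7] flags=1000 CS?F → skip

FIX = (r2, 0xf9)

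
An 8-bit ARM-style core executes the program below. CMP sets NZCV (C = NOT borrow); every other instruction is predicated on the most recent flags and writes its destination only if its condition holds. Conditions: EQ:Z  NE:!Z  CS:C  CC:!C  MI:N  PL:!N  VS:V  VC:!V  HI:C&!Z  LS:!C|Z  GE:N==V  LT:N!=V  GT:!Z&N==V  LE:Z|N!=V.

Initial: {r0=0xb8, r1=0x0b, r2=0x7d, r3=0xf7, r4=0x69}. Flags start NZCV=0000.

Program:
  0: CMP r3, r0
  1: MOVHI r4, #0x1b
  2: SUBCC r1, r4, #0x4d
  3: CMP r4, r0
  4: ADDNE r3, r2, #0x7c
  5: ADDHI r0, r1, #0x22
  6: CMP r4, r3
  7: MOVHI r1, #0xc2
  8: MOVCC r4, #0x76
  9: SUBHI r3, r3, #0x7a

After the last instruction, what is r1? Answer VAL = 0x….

VAL = 0x0b

0: ✓ CMP  NZCV=0010
1: ✓ MOVHI  r4←0x1b
2: · SUBCC
3: ✓ CMP  NZCV=0000
4: ✓ ADDNE  r3←0xf9
5: · ADDHI
6: ✓ CMP  NZCV=0000
7: · MOVHI
8: ✓ MOVCC  r4←0x76
9: · SUBHI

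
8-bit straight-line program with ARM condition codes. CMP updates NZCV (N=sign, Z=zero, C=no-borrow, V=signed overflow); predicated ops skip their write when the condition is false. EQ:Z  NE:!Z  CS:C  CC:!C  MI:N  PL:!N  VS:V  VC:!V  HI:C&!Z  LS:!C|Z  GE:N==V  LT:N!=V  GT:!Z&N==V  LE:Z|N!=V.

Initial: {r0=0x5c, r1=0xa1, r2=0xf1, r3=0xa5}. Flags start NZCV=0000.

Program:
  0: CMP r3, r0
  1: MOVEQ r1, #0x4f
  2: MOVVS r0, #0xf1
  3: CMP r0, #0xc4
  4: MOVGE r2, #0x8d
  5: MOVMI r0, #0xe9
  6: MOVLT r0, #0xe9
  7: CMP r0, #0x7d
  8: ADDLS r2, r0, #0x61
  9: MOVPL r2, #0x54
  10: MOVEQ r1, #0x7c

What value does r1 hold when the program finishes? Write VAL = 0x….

0: ✓ CMP  NZCV=0011
1: · MOVEQ
2: ✓ MOVVS  r0←0xf1
3: ✓ CMP  NZCV=0010
4: ✓ MOVGE  r2←0x8d
5: · MOVMI
6: · MOVLT
7: ✓ CMP  NZCV=0011
8: · ADDLS
9: ✓ MOVPL  r2←0x54
10: · MOVEQ

VAL = 0xa1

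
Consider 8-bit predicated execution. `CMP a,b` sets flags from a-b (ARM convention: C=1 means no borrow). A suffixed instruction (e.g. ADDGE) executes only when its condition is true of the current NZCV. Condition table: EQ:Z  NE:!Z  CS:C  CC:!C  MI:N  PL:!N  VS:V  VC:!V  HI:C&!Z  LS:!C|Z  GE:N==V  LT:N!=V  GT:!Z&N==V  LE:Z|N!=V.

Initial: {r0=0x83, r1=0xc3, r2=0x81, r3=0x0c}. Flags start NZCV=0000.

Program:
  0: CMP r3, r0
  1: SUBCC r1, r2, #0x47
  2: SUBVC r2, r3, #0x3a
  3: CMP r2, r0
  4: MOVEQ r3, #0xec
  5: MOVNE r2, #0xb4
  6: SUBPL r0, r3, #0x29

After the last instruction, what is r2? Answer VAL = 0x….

VAL = 0xb4

[0] flags=1001 → (cmp)
[1] flags=1001 CC?T → r1=0x3a
[2] flags=1001 VC?F → skip
[3] flags=1000 → (cmp)
[4] flags=1000 EQ?F → skip
[5] flags=1000 NE?T → r2=0xb4
[6] flags=1000 PL?F → skip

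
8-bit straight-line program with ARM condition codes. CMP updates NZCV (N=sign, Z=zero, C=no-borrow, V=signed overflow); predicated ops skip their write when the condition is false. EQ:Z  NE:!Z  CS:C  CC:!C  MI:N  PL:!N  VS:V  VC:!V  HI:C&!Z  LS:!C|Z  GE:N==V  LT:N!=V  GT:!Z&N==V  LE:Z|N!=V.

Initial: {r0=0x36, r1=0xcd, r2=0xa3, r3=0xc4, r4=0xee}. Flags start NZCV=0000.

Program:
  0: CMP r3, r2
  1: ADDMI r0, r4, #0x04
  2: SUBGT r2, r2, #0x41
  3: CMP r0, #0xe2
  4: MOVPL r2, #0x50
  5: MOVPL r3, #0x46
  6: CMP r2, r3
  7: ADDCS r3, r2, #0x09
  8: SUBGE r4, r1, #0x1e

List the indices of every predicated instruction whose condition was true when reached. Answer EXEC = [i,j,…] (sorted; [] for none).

0: ✓ CMP  NZCV=0010
1: · ADDMI
2: ✓ SUBGT  r2←0x62
3: ✓ CMP  NZCV=0000
4: ✓ MOVPL  r2←0x50
5: ✓ MOVPL  r3←0x46
6: ✓ CMP  NZCV=0010
7: ✓ ADDCS  r3←0x59
8: ✓ SUBGE  r4←0xaf

EXEC = [2,4,5,7,8]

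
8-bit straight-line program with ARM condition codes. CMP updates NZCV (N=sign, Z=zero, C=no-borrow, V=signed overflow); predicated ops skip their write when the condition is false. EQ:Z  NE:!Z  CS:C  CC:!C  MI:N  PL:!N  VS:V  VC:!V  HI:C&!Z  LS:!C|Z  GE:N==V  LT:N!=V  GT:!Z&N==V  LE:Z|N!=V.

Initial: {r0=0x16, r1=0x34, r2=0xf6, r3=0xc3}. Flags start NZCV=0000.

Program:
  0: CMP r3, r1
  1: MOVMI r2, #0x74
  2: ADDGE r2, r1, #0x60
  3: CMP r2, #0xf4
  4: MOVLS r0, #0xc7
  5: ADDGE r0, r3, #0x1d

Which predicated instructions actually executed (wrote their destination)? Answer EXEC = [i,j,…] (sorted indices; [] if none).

0: ✓ CMP  NZCV=1010
1: ✓ MOVMI  r2←0x74
2: · ADDGE
3: ✓ CMP  NZCV=1001
4: ✓ MOVLS  r0←0xc7
5: ✓ ADDGE  r0←0xe0

EXEC = [1,4,5]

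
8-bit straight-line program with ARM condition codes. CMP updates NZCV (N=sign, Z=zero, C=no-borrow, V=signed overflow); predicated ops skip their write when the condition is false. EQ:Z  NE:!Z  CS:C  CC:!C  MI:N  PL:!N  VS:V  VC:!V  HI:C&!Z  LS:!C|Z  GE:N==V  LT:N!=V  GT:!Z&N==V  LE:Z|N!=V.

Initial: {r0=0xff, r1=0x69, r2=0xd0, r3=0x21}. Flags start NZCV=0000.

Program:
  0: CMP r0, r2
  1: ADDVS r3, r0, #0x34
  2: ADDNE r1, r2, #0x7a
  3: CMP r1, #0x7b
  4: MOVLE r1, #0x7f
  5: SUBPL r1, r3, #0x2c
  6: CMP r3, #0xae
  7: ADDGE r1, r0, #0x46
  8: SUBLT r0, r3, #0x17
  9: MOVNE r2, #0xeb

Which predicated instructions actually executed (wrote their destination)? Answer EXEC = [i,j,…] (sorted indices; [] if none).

[0] flags=0010 → (cmp)
[1] flags=0010 VS?F → skip
[2] flags=0010 NE?T → r1=0x4a
[3] flags=1000 → (cmp)
[4] flags=1000 LE?T → r1=0x7f
[5] flags=1000 PL?F → skip
[6] flags=0000 → (cmp)
[7] flags=0000 GE?T → r1=0x45
[8] flags=0000 LT?F → skip
[9] flags=0000 NE?T → r2=0xeb

EXEC = [2,4,7,9]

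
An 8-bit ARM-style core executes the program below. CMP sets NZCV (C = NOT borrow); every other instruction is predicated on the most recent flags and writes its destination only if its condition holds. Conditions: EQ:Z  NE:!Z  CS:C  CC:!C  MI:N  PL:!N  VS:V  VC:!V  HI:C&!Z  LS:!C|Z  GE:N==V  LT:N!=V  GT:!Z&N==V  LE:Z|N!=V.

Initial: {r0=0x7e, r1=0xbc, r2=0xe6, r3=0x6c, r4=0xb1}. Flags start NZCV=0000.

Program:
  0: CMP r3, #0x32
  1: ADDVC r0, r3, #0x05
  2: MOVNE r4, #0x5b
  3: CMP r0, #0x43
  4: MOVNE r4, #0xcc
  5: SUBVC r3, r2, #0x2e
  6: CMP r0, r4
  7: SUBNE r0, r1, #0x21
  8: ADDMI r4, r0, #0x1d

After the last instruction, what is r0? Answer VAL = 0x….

VAL = 0x9b

0: ✓ CMP  NZCV=0010
1: ✓ ADDVC  r0←0x71
2: ✓ MOVNE  r4←0x5b
3: ✓ CMP  NZCV=0010
4: ✓ MOVNE  r4←0xcc
5: ✓ SUBVC  r3←0xb8
6: ✓ CMP  NZCV=1001
7: ✓ SUBNE  r0←0x9b
8: ✓ ADDMI  r4←0xb8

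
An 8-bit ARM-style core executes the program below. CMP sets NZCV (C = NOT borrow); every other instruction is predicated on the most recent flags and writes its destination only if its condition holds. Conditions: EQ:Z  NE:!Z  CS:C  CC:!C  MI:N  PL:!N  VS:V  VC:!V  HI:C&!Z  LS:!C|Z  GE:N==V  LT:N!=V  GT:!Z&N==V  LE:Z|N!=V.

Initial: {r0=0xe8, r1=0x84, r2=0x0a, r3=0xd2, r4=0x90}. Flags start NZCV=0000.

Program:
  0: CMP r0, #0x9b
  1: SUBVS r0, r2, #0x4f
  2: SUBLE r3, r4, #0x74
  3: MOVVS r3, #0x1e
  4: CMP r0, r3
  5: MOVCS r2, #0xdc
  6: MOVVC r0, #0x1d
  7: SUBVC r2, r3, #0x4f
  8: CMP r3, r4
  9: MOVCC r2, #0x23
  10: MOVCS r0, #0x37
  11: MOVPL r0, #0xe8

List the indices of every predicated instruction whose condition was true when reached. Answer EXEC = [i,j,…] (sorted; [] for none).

[0] flags=0010 → (cmp)
[1] flags=0010 VS?F → skip
[2] flags=0010 LE?F → skip
[3] flags=0010 VS?F → skip
[4] flags=0010 → (cmp)
[5] flags=0010 CS?T → r2=0xdc
[6] flags=0010 VC?T → r0=0x1d
[7] flags=0010 VC?T → r2=0x83
[8] flags=0010 → (cmp)
[9] flags=0010 CC?F → skip
[10] flags=0010 CS?T → r0=0x37
[11] flags=0010 PL?T → r0=0xe8

EXEC = [5,6,7,10,11]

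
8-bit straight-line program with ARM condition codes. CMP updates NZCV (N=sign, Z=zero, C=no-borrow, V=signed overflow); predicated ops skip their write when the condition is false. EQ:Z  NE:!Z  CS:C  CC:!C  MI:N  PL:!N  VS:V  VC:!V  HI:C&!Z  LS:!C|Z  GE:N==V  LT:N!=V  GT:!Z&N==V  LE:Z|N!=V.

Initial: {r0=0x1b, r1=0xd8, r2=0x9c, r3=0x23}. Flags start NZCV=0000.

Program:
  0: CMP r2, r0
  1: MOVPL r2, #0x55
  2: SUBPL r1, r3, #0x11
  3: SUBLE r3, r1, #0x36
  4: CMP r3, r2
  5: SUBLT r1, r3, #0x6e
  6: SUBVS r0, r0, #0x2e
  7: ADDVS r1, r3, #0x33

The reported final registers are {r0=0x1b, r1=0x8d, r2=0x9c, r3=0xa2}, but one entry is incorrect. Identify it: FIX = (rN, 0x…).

[0] flags=1010 → (cmp)
[1] flags=1010 PL?F → skip
[2] flags=1010 PL?F → skip
[3] flags=1010 LE?T → r3=0xa2
[4] flags=0010 → (cmp)
[5] flags=0010 LT?F → skip
[6] flags=0010 VS?F → skip
[7] flags=0010 VS?F → skip

FIX = (r1, 0xd8)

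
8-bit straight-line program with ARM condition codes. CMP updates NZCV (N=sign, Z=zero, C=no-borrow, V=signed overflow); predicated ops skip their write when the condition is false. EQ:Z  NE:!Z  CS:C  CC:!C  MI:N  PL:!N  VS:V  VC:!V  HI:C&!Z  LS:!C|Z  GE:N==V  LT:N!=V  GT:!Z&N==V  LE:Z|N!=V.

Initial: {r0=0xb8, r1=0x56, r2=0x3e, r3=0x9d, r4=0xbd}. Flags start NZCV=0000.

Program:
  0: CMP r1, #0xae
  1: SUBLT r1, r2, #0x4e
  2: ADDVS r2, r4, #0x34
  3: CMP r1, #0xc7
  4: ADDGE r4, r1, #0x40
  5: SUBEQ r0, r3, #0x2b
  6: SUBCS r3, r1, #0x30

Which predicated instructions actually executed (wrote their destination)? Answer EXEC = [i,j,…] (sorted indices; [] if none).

0: ✓ CMP  NZCV=1001
1: · SUBLT
2: ✓ ADDVS  r2←0xf1
3: ✓ CMP  NZCV=1001
4: ✓ ADDGE  r4←0x96
5: · SUBEQ
6: · SUBCS

EXEC = [2,4]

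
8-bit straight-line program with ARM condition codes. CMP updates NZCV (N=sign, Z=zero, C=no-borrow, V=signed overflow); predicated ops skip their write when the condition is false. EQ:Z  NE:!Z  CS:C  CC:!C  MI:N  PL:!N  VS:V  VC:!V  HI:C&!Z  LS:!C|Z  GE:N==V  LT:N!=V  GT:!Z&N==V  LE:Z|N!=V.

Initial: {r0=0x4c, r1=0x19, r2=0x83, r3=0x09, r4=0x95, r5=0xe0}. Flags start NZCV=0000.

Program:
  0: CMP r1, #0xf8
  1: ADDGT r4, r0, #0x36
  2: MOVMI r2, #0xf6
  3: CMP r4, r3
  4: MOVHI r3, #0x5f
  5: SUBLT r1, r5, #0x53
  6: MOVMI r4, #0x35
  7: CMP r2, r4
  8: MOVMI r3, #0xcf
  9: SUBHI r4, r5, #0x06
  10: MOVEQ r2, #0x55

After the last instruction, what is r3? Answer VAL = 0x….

VAL = 0x5f

0: ✓ CMP  NZCV=0000
1: ✓ ADDGT  r4←0x82
2: · MOVMI
3: ✓ CMP  NZCV=0011
4: ✓ MOVHI  r3←0x5f
5: ✓ SUBLT  r1←0x8d
6: · MOVMI
7: ✓ CMP  NZCV=0010
8: · MOVMI
9: ✓ SUBHI  r4←0xda
10: · MOVEQ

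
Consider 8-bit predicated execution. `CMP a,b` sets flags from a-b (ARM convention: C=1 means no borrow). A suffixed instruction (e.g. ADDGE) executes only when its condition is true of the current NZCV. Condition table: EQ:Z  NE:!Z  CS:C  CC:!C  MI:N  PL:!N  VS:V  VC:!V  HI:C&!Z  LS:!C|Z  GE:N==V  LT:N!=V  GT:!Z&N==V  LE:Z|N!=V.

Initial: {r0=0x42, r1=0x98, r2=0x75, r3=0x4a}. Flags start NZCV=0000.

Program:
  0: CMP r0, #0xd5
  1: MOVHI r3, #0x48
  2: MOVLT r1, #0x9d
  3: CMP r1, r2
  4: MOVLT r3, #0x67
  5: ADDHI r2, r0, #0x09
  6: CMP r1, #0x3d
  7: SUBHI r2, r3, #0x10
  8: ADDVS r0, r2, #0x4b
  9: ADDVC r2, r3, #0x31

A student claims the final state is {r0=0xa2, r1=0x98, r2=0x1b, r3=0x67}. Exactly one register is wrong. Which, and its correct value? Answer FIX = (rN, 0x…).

[0] flags=0000 → (cmp)
[1] flags=0000 HI?F → skip
[2] flags=0000 LT?F → skip
[3] flags=0011 → (cmp)
[4] flags=0011 LT?T → r3=0x67
[5] flags=0011 HI?T → r2=0x4b
[6] flags=0011 → (cmp)
[7] flags=0011 HI?T → r2=0x57
[8] flags=0011 VS?T → r0=0xa2
[9] flags=0011 VC?F → skip

FIX = (r2, 0x57)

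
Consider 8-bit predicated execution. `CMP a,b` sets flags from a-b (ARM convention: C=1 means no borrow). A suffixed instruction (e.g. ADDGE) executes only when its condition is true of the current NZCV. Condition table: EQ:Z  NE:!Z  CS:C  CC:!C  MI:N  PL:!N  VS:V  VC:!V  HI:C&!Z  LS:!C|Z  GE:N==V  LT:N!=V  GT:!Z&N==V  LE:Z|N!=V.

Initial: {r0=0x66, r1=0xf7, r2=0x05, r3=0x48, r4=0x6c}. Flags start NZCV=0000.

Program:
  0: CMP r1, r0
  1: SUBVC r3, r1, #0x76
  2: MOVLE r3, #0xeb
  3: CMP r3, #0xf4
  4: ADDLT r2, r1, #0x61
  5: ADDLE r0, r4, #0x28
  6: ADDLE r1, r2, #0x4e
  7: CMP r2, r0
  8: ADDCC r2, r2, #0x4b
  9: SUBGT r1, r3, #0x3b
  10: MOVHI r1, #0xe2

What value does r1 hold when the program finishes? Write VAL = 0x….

0: ✓ CMP  NZCV=1010
1: ✓ SUBVC  r3←0x81
2: ✓ MOVLE  r3←0xeb
3: ✓ CMP  NZCV=1000
4: ✓ ADDLT  r2←0x58
5: ✓ ADDLE  r0←0x94
6: ✓ ADDLE  r1←0xa6
7: ✓ CMP  NZCV=1001
8: ✓ ADDCC  r2←0xa3
9: ✓ SUBGT  r1←0xb0
10: · MOVHI

VAL = 0xb0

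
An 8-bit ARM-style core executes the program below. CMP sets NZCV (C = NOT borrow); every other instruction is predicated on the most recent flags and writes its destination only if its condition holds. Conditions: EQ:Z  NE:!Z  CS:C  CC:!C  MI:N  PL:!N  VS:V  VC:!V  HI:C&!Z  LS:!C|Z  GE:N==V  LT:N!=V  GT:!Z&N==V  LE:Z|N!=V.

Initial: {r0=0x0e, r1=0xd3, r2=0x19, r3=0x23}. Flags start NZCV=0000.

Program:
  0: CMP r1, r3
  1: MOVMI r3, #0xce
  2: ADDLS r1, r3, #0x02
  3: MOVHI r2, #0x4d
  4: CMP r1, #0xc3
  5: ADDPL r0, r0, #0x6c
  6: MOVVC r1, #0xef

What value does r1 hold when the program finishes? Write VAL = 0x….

VAL = 0xef

0: ✓ CMP  NZCV=1010
1: ✓ MOVMI  r3←0xce
2: · ADDLS
3: ✓ MOVHI  r2←0x4d
4: ✓ CMP  NZCV=0010
5: ✓ ADDPL  r0←0x7a
6: ✓ MOVVC  r1←0xef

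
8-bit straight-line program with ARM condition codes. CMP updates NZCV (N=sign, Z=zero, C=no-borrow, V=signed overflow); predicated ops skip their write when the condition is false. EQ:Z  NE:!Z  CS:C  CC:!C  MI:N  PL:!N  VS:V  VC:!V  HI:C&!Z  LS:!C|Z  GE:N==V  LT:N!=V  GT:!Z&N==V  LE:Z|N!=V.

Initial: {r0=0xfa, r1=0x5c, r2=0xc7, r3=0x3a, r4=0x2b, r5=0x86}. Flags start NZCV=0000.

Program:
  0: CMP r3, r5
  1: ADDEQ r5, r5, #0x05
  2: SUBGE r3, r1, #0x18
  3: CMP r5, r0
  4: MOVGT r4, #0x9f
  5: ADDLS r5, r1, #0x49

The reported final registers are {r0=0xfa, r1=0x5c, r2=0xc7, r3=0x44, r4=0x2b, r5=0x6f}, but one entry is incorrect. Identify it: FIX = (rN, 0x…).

FIX = (r5, 0xa5)

0: ✓ CMP  NZCV=1001
1: · ADDEQ
2: ✓ SUBGE  r3←0x44
3: ✓ CMP  NZCV=1000
4: · MOVGT
5: ✓ ADDLS  r5←0xa5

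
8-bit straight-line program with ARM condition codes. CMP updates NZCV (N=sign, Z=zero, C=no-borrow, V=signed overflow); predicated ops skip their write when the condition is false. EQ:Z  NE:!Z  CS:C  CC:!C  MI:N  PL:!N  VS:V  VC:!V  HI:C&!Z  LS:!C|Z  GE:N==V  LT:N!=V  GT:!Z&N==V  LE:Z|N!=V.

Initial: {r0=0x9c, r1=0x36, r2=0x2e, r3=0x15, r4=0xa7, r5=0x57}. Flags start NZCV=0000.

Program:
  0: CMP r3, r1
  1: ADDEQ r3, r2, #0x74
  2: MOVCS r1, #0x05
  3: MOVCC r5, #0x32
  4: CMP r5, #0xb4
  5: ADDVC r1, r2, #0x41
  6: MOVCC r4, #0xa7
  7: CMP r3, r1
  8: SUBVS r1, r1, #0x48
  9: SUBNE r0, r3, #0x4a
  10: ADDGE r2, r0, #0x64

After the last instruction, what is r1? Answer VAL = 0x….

0: ✓ CMP  NZCV=1000
1: · ADDEQ
2: · MOVCS
3: ✓ MOVCC  r5←0x32
4: ✓ CMP  NZCV=0000
5: ✓ ADDVC  r1←0x6f
6: ✓ MOVCC  r4←0xa7
7: ✓ CMP  NZCV=1000
8: · SUBVS
9: ✓ SUBNE  r0←0xcb
10: · ADDGE

VAL = 0x6f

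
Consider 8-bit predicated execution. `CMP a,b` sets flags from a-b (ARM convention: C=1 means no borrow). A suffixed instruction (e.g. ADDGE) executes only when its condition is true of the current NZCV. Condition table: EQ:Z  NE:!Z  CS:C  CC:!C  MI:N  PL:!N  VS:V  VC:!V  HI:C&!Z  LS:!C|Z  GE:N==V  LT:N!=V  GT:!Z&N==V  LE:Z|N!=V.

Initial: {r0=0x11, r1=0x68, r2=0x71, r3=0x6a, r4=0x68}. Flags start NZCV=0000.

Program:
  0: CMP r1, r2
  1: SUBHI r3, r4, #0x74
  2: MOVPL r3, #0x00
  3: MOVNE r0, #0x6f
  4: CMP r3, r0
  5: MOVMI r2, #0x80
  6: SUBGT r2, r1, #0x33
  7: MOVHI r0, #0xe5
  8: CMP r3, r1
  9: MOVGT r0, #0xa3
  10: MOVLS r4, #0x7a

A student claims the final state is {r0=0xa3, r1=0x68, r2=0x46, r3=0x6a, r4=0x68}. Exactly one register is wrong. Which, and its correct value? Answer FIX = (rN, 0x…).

FIX = (r2, 0x80)

0: ✓ CMP  NZCV=1000
1: · SUBHI
2: · MOVPL
3: ✓ MOVNE  r0←0x6f
4: ✓ CMP  NZCV=1000
5: ✓ MOVMI  r2←0x80
6: · SUBGT
7: · MOVHI
8: ✓ CMP  NZCV=0010
9: ✓ MOVGT  r0←0xa3
10: · MOVLS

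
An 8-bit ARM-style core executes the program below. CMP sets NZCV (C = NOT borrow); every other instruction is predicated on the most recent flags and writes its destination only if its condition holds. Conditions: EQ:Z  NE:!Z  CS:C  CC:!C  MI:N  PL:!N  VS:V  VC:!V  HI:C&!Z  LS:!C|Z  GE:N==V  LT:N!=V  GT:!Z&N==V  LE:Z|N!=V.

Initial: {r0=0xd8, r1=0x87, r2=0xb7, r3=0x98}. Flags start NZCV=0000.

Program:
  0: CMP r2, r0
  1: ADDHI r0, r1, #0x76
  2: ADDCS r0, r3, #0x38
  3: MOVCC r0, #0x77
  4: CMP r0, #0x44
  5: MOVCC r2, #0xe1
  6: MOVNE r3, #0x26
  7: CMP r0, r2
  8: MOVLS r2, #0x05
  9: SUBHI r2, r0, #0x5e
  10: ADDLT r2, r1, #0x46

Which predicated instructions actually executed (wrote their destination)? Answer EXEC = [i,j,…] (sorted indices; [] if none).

[0] flags=1000 → (cmp)
[1] flags=1000 HI?F → skip
[2] flags=1000 CS?F → skip
[3] flags=1000 CC?T → r0=0x77
[4] flags=0010 → (cmp)
[5] flags=0010 CC?F → skip
[6] flags=0010 NE?T → r3=0x26
[7] flags=1001 → (cmp)
[8] flags=1001 LS?T → r2=0x05
[9] flags=1001 HI?F → skip
[10] flags=1001 LT?F → skip

EXEC = [3,6,8]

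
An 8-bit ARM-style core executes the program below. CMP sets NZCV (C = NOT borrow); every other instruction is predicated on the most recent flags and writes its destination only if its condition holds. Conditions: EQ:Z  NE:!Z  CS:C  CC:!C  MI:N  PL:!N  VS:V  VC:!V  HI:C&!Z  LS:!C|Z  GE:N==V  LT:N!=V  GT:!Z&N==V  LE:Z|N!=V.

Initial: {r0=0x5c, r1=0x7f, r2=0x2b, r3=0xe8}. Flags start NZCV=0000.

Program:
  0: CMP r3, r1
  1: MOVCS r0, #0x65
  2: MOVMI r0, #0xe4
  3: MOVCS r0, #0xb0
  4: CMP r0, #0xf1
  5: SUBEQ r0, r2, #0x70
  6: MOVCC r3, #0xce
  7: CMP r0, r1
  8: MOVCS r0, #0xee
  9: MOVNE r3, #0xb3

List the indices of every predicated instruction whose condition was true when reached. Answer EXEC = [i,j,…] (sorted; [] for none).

EXEC = [1,3,6,8,9]

[0] flags=0011 → (cmp)
[1] flags=0011 CS?T → r0=0x65
[2] flags=0011 MI?F → skip
[3] flags=0011 CS?T → r0=0xb0
[4] flags=1000 → (cmp)
[5] flags=1000 EQ?F → skip
[6] flags=1000 CC?T → r3=0xce
[7] flags=0011 → (cmp)
[8] flags=0011 CS?T → r0=0xee
[9] flags=0011 NE?T → r3=0xb3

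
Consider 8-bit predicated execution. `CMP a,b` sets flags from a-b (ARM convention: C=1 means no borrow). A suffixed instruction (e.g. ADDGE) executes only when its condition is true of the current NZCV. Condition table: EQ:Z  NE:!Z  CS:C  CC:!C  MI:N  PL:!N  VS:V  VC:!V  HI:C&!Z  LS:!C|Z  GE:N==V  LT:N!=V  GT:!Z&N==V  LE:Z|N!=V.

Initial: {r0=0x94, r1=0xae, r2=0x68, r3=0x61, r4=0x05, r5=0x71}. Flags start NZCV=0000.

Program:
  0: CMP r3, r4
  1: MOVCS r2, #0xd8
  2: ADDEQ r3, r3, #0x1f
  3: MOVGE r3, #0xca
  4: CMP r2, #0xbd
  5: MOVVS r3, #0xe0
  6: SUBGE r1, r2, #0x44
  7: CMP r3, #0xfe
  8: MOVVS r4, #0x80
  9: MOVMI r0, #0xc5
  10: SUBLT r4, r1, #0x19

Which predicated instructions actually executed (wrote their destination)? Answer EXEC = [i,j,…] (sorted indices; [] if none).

[0] flags=0010 → (cmp)
[1] flags=0010 CS?T → r2=0xd8
[2] flags=0010 EQ?F → skip
[3] flags=0010 GE?T → r3=0xca
[4] flags=0010 → (cmp)
[5] flags=0010 VS?F → skip
[6] flags=0010 GE?T → r1=0x94
[7] flags=1000 → (cmp)
[8] flags=1000 VS?F → skip
[9] flags=1000 MI?T → r0=0xc5
[10] flags=1000 LT?T → r4=0x7b

EXEC = [1,3,6,9,10]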